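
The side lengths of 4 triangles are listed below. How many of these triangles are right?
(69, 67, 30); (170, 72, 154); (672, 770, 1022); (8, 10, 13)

2

(69,67,30): 30²+67² = 5389 > 4761 = 69² → acute
(170,72,154): 72²+154² = 28900 = 170² → right
(672,770,1022): 672²+770² = 1044484 = 1022² → right
(8,10,13): 8²+10² = 164 < 169 = 13² → obtuse
2 of the 4 are right.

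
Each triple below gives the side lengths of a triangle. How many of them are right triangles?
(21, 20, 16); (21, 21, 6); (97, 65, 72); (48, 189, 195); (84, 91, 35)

3

(21,20,16): 16²+20² = 656 > 441 = 21² → acute
(21,21,6): 6²+21² = 477 > 441 = 21² → acute
(97,65,72): 65²+72² = 9409 = 97² → right
(48,189,195): 48²+189² = 38025 = 195² → right
(84,91,35): 35²+84² = 8281 = 91² → right
3 of the 5 are right.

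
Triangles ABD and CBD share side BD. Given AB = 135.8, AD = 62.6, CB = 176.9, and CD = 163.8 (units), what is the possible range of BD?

73.2 < BD < 198.4

From triangle ABD: |135.8 − 62.6| < BD < 135.8 + 62.6, i.e. 73.2 < BD < 198.4.
From triangle CBD: 13.1 < BD < 340.7.
Both must hold, so BD lies in the intersection.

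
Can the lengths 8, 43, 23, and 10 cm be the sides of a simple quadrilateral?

For a quadrilateral, each side must be shorter than the sum of the others.
Here the longest side is 43, but the remaining 3 sides sum to only 41.

No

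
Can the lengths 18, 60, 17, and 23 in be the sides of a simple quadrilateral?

No

For a quadrilateral, each side must be shorter than the sum of the others.
Here the longest side is 60, but the remaining 3 sides sum to only 58.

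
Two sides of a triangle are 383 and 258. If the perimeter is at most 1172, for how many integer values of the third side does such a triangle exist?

Triangle inequality: 125 < x < 641. Perimeter ≤ 1172 gives x ≤ 1172 − 383 − 258 = 531.
So 125 < x ≤ 531; integers 126 through 531: 406 values.

406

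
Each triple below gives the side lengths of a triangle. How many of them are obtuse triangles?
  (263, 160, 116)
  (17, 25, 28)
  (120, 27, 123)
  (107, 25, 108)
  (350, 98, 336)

(263,160,116): 116²+160² = 39056 < 69169 = 263² → obtuse
(17,25,28): 17²+25² = 914 > 784 = 28² → acute
(120,27,123): 27²+120² = 15129 = 123² → right
(107,25,108): 25²+107² = 12074 > 11664 = 108² → acute
(350,98,336): 98²+336² = 122500 = 350² → right
1 of the 5 is obtuse.

1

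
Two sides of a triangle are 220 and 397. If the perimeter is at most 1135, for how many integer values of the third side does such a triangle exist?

341

Triangle inequality: 177 < x < 617. Perimeter ≤ 1135 gives x ≤ 1135 − 220 − 397 = 518.
So 177 < x ≤ 518; integers 178 through 518: 341 values.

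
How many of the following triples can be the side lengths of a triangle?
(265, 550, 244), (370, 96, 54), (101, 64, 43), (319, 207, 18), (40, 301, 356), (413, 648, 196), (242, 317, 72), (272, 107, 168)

2

(244,265,550): 244+265 ≤ 550 → not valid
(54,96,370): 54+96 ≤ 370 → not valid
(43,64,101): 43+64 > 101 → valid
(18,207,319): 18+207 ≤ 319 → not valid
(40,301,356): 40+301 ≤ 356 → not valid
(196,413,648): 196+413 ≤ 648 → not valid
(72,242,317): 72+242 ≤ 317 → not valid
(107,168,272): 107+168 > 272 → valid
2 of the 8 triples form a triangle.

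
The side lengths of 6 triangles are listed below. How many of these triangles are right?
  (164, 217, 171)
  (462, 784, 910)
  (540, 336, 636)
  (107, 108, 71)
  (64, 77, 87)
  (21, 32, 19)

(164,217,171): 164²+171² = 56137 > 47089 = 217² → acute
(462,784,910): 462²+784² = 828100 = 910² → right
(540,336,636): 336²+540² = 404496 = 636² → right
(107,108,71): 71²+107² = 16490 > 11664 = 108² → acute
(64,77,87): 64²+77² = 10025 > 7569 = 87² → acute
(21,32,19): 19²+21² = 802 < 1024 = 32² → obtuse
2 of the 6 are right.

2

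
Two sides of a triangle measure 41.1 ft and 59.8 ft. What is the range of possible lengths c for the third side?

18.7 < c < 100.9

By the triangle inequality, c must be less than 41.1 + 59.8 = 100.9 and greater than |41.1 − 59.8| = 18.7.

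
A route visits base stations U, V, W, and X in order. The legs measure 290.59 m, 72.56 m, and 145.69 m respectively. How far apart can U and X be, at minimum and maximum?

The maximum is all hops collinear in one direction: 290.59 + 72.56 + 145.69 = 508.84.
The longest hop is 290.59; the others sum to 218.25. Folding the others back against it leaves at least 290.59 − 218.25 = 72.34.

72.34 ≤ UX ≤ 508.84 m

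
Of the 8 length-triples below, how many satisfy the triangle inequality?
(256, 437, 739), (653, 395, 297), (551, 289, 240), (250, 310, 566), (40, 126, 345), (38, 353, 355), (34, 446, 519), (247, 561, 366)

(256,437,739): 256+437 ≤ 739 → not valid
(297,395,653): 297+395 > 653 → valid
(240,289,551): 240+289 ≤ 551 → not valid
(250,310,566): 250+310 ≤ 566 → not valid
(40,126,345): 40+126 ≤ 345 → not valid
(38,353,355): 38+353 > 355 → valid
(34,446,519): 34+446 ≤ 519 → not valid
(247,366,561): 247+366 > 561 → valid
3 of the 8 triples form a triangle.

3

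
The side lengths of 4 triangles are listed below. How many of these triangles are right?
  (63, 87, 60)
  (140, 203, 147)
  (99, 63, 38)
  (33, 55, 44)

(63,87,60): 60²+63² = 7569 = 87² → right
(140,203,147): 140²+147² = 41209 = 203² → right
(99,63,38): 38²+63² = 5413 < 9801 = 99² → obtuse
(33,55,44): 33²+44² = 3025 = 55² → right
3 of the 4 are right.

3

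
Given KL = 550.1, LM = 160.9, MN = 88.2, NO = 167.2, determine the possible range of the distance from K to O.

133.8 ≤ KO ≤ 966.4

The maximum is all hops collinear in one direction: 550.1 + 160.9 + 88.2 + 167.2 = 966.4.
The longest hop is 550.1; the others sum to 416.3. Folding the others back against it leaves at least 550.1 − 416.3 = 133.8.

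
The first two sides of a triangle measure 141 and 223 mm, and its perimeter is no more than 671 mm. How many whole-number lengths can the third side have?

Triangle inequality: 82 < x < 364. Perimeter ≤ 671 gives x ≤ 671 − 141 − 223 = 307.
So 82 < x ≤ 307; integers 83 through 307: 225 values.

225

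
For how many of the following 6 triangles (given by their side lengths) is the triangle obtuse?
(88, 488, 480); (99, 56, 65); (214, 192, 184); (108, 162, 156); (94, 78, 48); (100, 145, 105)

(88,488,480): 88²+480² = 238144 = 488² → right
(99,56,65): 56²+65² = 7361 < 9801 = 99² → obtuse
(214,192,184): 184²+192² = 70720 > 45796 = 214² → acute
(108,162,156): 108²+156² = 36000 > 26244 = 162² → acute
(94,78,48): 48²+78² = 8388 < 8836 = 94² → obtuse
(100,145,105): 100²+105² = 21025 = 145² → right
2 of the 6 are obtuse.

2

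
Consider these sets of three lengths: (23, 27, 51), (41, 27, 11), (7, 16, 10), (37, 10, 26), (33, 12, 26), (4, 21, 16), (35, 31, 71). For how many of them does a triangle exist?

2

(23,27,51): 23+27 ≤ 51 → not valid
(11,27,41): 11+27 ≤ 41 → not valid
(7,10,16): 7+10 > 16 → valid
(10,26,37): 10+26 ≤ 37 → not valid
(12,26,33): 12+26 > 33 → valid
(4,16,21): 4+16 ≤ 21 → not valid
(31,35,71): 31+35 ≤ 71 → not valid
2 of the 7 triples form a triangle.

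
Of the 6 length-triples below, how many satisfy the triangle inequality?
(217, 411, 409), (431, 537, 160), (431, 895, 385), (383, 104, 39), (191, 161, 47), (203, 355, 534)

(217,409,411): 217+409 > 411 → valid
(160,431,537): 160+431 > 537 → valid
(385,431,895): 385+431 ≤ 895 → not valid
(39,104,383): 39+104 ≤ 383 → not valid
(47,161,191): 47+161 > 191 → valid
(203,355,534): 203+355 > 534 → valid
4 of the 6 triples form a triangle.

4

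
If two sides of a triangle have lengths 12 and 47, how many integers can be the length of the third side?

23

The third side lies in the open interval (35, 59).
Integers from 36 to 58 inclusive: 58 − 36 + 1 = 23.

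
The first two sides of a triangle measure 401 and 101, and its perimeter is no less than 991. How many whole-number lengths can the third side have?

13

Triangle inequality: 300 < x < 502. Perimeter ≥ 991 gives x ≥ 991 − 401 − 101 = 489.
So 489 ≤ x < 502; integers 489 through 501: 13 values.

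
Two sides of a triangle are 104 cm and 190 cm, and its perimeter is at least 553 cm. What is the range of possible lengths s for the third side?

Triangle inequality alone gives 86 < s < 294.
The perimeter condition gives s ≥ 553 − 104 − 190 = 259.
Intersecting the two: 259 ≤ s < 294.

259 ≤ s < 294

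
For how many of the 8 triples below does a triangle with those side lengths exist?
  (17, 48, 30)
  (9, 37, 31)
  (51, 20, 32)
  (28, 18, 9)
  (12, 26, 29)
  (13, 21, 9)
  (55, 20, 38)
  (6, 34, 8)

5

(17,30,48): 17+30 ≤ 48 → not valid
(9,31,37): 9+31 > 37 → valid
(20,32,51): 20+32 > 51 → valid
(9,18,28): 9+18 ≤ 28 → not valid
(12,26,29): 12+26 > 29 → valid
(9,13,21): 9+13 > 21 → valid
(20,38,55): 20+38 > 55 → valid
(6,8,34): 6+8 ≤ 34 → not valid
5 of the 8 triples form a triangle.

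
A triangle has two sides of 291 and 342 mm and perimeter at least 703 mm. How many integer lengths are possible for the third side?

563

Triangle inequality: 51 < x < 633. Perimeter ≥ 703 gives x ≥ 703 − 291 − 342 = 70.
So 70 ≤ x < 633; integers 70 through 632: 563 values.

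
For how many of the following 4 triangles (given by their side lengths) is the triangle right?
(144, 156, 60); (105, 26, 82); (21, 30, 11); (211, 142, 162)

(144,156,60): 60²+144² = 24336 = 156² → right
(105,26,82): 26²+82² = 7400 < 11025 = 105² → obtuse
(21,30,11): 11²+21² = 562 < 900 = 30² → obtuse
(211,142,162): 142²+162² = 46408 > 44521 = 211² → acute
1 of the 4 is right.

1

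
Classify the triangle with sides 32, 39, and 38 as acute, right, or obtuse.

acute

Compare the square of the longest side to the sum of squares of the other two: 32² + 38² = 2468 > 1521 = 39².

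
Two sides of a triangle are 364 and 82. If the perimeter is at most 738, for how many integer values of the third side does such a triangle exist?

Triangle inequality: 282 < x < 446. Perimeter ≤ 738 gives x ≤ 738 − 364 − 82 = 292.
So 282 < x ≤ 292; integers 283 through 292: 10 values.

10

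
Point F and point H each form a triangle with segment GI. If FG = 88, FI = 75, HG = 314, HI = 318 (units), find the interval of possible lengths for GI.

13 < GI < 163

From triangle FGI: |88 − 75| < GI < 88 + 75, i.e. 13 < GI < 163.
From triangle HGI: 4 < GI < 632.
Both must hold, so GI lies in the intersection.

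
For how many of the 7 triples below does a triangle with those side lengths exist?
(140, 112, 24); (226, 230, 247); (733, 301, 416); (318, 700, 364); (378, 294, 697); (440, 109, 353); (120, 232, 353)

(24,112,140): 24+112 ≤ 140 → not valid
(226,230,247): 226+230 > 247 → valid
(301,416,733): 301+416 ≤ 733 → not valid
(318,364,700): 318+364 ≤ 700 → not valid
(294,378,697): 294+378 ≤ 697 → not valid
(109,353,440): 109+353 > 440 → valid
(120,232,353): 120+232 ≤ 353 → not valid
2 of the 7 triples form a triangle.

2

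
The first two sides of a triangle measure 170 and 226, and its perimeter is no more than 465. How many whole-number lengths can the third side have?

Triangle inequality: 56 < x < 396. Perimeter ≤ 465 gives x ≤ 465 − 170 − 226 = 69.
So 56 < x ≤ 69; integers 57 through 69: 13 values.

13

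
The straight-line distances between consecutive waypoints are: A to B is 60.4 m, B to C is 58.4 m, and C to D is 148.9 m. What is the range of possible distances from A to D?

30.1 ≤ AD ≤ 267.7 m

The maximum is all hops collinear in one direction: 60.4 + 58.4 + 148.9 = 267.7.
The longest hop is 148.9; the others sum to 118.8. Folding the others back against it leaves at least 148.9 − 118.8 = 30.1.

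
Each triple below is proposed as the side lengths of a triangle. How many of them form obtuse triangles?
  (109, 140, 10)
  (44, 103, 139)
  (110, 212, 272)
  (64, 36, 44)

3

(109,140,10): 10+109 ≤ 140, not a triangle
(44,103,139): 44²+103² = 12545 < 19321 = 139² → obtuse
(110,212,272): 110²+212² = 57044 < 73984 = 272² → obtuse
(64,36,44): 36²+44² = 3232 < 4096 = 64² → obtuse
3 of the 4 are obtuse.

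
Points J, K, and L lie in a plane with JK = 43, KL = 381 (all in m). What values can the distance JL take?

338 ≤ JL ≤ 424 m

By the triangle inequality, |43 − 381| ≤ JL ≤ 43 + 381.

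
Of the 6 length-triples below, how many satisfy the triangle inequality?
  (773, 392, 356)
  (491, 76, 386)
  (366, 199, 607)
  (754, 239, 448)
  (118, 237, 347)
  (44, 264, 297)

(356,392,773): 356+392 ≤ 773 → not valid
(76,386,491): 76+386 ≤ 491 → not valid
(199,366,607): 199+366 ≤ 607 → not valid
(239,448,754): 239+448 ≤ 754 → not valid
(118,237,347): 118+237 > 347 → valid
(44,264,297): 44+264 > 297 → valid
2 of the 6 triples form a triangle.

2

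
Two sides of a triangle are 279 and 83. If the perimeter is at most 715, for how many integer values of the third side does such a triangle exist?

Triangle inequality: 196 < x < 362. Perimeter ≤ 715 gives x ≤ 715 − 279 − 83 = 353.
So 196 < x ≤ 353; integers 197 through 353: 157 values.

157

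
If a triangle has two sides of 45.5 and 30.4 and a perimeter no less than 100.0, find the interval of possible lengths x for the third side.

24.1 ≤ x < 75.9

Triangle inequality alone gives 15.1 < x < 75.9.
The perimeter condition gives x ≥ 100.0 − 45.5 − 30.4 = 24.1.
Intersecting the two: 24.1 ≤ x < 75.9.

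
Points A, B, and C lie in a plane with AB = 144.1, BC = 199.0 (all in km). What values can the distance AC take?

By the triangle inequality, |144.1 − 199.0| ≤ AC ≤ 144.1 + 199.0.

54.9 ≤ AC ≤ 343.1 km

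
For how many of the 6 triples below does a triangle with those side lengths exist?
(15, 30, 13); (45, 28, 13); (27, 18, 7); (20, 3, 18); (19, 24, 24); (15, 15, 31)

(13,15,30): 13+15 ≤ 30 → not valid
(13,28,45): 13+28 ≤ 45 → not valid
(7,18,27): 7+18 ≤ 27 → not valid
(3,18,20): 3+18 > 20 → valid
(19,24,24): 19+24 > 24 → valid
(15,15,31): 15+15 ≤ 31 → not valid
2 of the 6 triples form a triangle.

2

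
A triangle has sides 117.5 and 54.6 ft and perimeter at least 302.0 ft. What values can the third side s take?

129.9 ≤ s < 172.1 ft

Triangle inequality alone gives 62.9 < s < 172.1.
The perimeter condition gives s ≥ 302.0 − 117.5 − 54.6 = 129.9.
Intersecting the two: 129.9 ≤ s < 172.1.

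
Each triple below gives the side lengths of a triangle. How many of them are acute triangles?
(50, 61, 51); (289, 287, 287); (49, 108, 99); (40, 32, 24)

3

(50,61,51): 50²+51² = 5101 > 3721 = 61² → acute
(289,287,287): 287²+287² = 164738 > 83521 = 289² → acute
(49,108,99): 49²+99² = 12202 > 11664 = 108² → acute
(40,32,24): 24²+32² = 1600 = 40² → right
3 of the 4 are acute.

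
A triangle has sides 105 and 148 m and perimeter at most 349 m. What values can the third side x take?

43 < x ≤ 96

Triangle inequality alone gives 43 < x < 253.
The perimeter condition gives x ≤ 349 − 105 − 148 = 96.
Intersecting the two: 43 < x ≤ 96.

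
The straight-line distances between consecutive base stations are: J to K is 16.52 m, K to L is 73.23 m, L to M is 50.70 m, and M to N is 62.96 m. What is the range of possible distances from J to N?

The maximum is all hops collinear in one direction: 16.52 + 73.23 + 50.70 + 62.96 = 203.41.
The longest hop is 73.23; the others sum to 130.18. Since 73.23 ≤ 130.18, the path can fold back on itself completely, so the minimum distance is 0.

0 ≤ JN ≤ 203.41 m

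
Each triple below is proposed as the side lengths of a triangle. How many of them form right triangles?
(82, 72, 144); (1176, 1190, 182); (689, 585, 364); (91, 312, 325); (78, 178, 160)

4

(82,72,144): 72²+82² = 11908 < 20736 = 144² → obtuse
(1176,1190,182): 182²+1176² = 1416100 = 1190² → right
(689,585,364): 364²+585² = 474721 = 689² → right
(91,312,325): 91²+312² = 105625 = 325² → right
(78,178,160): 78²+160² = 31684 = 178² → right
4 of the 5 are right.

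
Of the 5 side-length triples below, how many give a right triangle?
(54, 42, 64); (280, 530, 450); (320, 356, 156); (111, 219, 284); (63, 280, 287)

(54,42,64): 42²+54² = 4680 > 4096 = 64² → acute
(280,530,450): 280²+450² = 280900 = 530² → right
(320,356,156): 156²+320² = 126736 = 356² → right
(111,219,284): 111²+219² = 60282 < 80656 = 284² → obtuse
(63,280,287): 63²+280² = 82369 = 287² → right
3 of the 5 are right.

3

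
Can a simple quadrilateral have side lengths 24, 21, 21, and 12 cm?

Yes

A quadrilateral exists iff every side is shorter than the sum of the others — equivalently, the longest side is less than the sum of the rest.
Longest side 24 < 54 (sum of the remaining 3), so yes.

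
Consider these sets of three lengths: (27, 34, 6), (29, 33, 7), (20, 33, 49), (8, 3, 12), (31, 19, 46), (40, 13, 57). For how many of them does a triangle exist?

3

(6,27,34): 6+27 ≤ 34 → not valid
(7,29,33): 7+29 > 33 → valid
(20,33,49): 20+33 > 49 → valid
(3,8,12): 3+8 ≤ 12 → not valid
(19,31,46): 19+31 > 46 → valid
(13,40,57): 13+40 ≤ 57 → not valid
3 of the 6 triples form a triangle.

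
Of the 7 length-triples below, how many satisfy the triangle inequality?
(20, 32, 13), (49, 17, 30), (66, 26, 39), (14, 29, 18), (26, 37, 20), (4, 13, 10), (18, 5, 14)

5

(13,20,32): 13+20 > 32 → valid
(17,30,49): 17+30 ≤ 49 → not valid
(26,39,66): 26+39 ≤ 66 → not valid
(14,18,29): 14+18 > 29 → valid
(20,26,37): 20+26 > 37 → valid
(4,10,13): 4+10 > 13 → valid
(5,14,18): 5+14 > 18 → valid
5 of the 7 triples form a triangle.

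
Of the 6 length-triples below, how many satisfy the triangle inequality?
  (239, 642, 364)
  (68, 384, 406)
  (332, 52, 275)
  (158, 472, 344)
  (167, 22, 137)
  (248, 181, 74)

3

(239,364,642): 239+364 ≤ 642 → not valid
(68,384,406): 68+384 > 406 → valid
(52,275,332): 52+275 ≤ 332 → not valid
(158,344,472): 158+344 > 472 → valid
(22,137,167): 22+137 ≤ 167 → not valid
(74,181,248): 74+181 > 248 → valid
3 of the 6 triples form a triangle.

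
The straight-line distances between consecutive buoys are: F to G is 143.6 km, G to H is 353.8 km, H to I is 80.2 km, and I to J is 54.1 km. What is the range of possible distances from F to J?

The maximum is all hops collinear in one direction: 143.6 + 353.8 + 80.2 + 54.1 = 631.7.
The longest hop is 353.8; the others sum to 277.9. Folding the others back against it leaves at least 353.8 − 277.9 = 75.9.

75.9 ≤ FJ ≤ 631.7 km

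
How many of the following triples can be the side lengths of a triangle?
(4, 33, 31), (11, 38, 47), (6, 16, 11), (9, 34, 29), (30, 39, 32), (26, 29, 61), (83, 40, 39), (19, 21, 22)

(4,31,33): 4+31 > 33 → valid
(11,38,47): 11+38 > 47 → valid
(6,11,16): 6+11 > 16 → valid
(9,29,34): 9+29 > 34 → valid
(30,32,39): 30+32 > 39 → valid
(26,29,61): 26+29 ≤ 61 → not valid
(39,40,83): 39+40 ≤ 83 → not valid
(19,21,22): 19+21 > 22 → valid
6 of the 8 triples form a triangle.

6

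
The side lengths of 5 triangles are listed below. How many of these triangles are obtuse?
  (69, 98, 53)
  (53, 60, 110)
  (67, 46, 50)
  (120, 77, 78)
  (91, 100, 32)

(69,98,53): 53²+69² = 7570 < 9604 = 98² → obtuse
(53,60,110): 53²+60² = 6409 < 12100 = 110² → obtuse
(67,46,50): 46²+50² = 4616 > 4489 = 67² → acute
(120,77,78): 77²+78² = 12013 < 14400 = 120² → obtuse
(91,100,32): 32²+91² = 9305 < 10000 = 100² → obtuse
4 of the 5 are obtuse.

4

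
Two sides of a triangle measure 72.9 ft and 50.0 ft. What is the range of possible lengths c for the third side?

By the triangle inequality, c must be less than 72.9 + 50.0 = 122.9 and greater than |72.9 − 50.0| = 22.9.

22.9 < c < 122.9 (ft)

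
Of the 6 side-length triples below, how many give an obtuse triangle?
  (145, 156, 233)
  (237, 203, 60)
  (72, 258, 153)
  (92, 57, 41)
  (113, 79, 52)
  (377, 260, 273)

(145,156,233): 145²+156² = 45361 < 54289 = 233² → obtuse
(237,203,60): 60²+203² = 44809 < 56169 = 237² → obtuse
(72,258,153): 72+153 ≤ 258, not a triangle
(92,57,41): 41²+57² = 4930 < 8464 = 92² → obtuse
(113,79,52): 52²+79² = 8945 < 12769 = 113² → obtuse
(377,260,273): 260²+273² = 142129 = 377² → right
4 of the 6 are obtuse.

4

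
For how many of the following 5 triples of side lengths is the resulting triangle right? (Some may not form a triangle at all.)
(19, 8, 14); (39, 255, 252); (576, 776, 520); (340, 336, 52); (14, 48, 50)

(19,8,14): 8²+14² = 260 < 361 = 19² → obtuse
(39,255,252): 39²+252² = 65025 = 255² → right
(576,776,520): 520²+576² = 602176 = 776² → right
(340,336,52): 52²+336² = 115600 = 340² → right
(14,48,50): 14²+48² = 2500 = 50² → right
4 of the 5 are right.

4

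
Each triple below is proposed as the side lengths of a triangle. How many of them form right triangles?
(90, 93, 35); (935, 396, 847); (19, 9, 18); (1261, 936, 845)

(90,93,35): 35²+90² = 9325 > 8649 = 93² → acute
(935,396,847): 396²+847² = 874225 = 935² → right
(19,9,18): 9²+18² = 405 > 361 = 19² → acute
(1261,936,845): 845²+936² = 1590121 = 1261² → right
2 of the 4 are right.

2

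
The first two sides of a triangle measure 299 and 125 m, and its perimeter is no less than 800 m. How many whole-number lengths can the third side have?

48

Triangle inequality: 174 < x < 424. Perimeter ≥ 800 gives x ≥ 800 − 299 − 125 = 376.
So 376 ≤ x < 424; integers 376 through 423: 48 values.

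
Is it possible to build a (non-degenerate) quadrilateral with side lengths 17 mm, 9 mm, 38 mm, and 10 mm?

No

For a quadrilateral, each side must be shorter than the sum of the others.
Here the longest side is 38, but the remaining 3 sides sum to only 36.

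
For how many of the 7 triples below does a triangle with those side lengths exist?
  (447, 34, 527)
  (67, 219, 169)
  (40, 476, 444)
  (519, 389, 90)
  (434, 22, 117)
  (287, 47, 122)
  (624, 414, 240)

(34,447,527): 34+447 ≤ 527 → not valid
(67,169,219): 67+169 > 219 → valid
(40,444,476): 40+444 > 476 → valid
(90,389,519): 90+389 ≤ 519 → not valid
(22,117,434): 22+117 ≤ 434 → not valid
(47,122,287): 47+122 ≤ 287 → not valid
(240,414,624): 240+414 > 624 → valid
3 of the 7 triples form a triangle.

3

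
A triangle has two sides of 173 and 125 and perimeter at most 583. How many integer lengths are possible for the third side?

Triangle inequality: 48 < x < 298. Perimeter ≤ 583 gives x ≤ 583 − 173 − 125 = 285.
So 48 < x ≤ 285; integers 49 through 285: 237 values.

237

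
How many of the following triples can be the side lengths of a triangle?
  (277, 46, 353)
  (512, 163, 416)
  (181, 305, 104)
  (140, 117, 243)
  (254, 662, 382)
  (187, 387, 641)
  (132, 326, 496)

(46,277,353): 46+277 ≤ 353 → not valid
(163,416,512): 163+416 > 512 → valid
(104,181,305): 104+181 ≤ 305 → not valid
(117,140,243): 117+140 > 243 → valid
(254,382,662): 254+382 ≤ 662 → not valid
(187,387,641): 187+387 ≤ 641 → not valid
(132,326,496): 132+326 ≤ 496 → not valid
2 of the 7 triples form a triangle.

2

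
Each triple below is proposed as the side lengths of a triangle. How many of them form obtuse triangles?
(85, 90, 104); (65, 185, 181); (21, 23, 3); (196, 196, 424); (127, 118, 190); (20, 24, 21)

2

(85,90,104): 85²+90² = 15325 > 10816 = 104² → acute
(65,185,181): 65²+181² = 36986 > 34225 = 185² → acute
(21,23,3): 3²+21² = 450 < 529 = 23² → obtuse
(196,196,424): 196+196 ≤ 424, not a triangle
(127,118,190): 118²+127² = 30053 < 36100 = 190² → obtuse
(20,24,21): 20²+21² = 841 > 576 = 24² → acute
2 of the 6 are obtuse.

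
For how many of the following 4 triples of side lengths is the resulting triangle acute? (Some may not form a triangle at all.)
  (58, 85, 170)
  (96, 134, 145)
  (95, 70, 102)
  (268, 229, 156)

3

(58,85,170): 58+85 ≤ 170, not a triangle
(96,134,145): 96²+134² = 27172 > 21025 = 145² → acute
(95,70,102): 70²+95² = 13925 > 10404 = 102² → acute
(268,229,156): 156²+229² = 76777 > 71824 = 268² → acute
3 of the 4 are acute.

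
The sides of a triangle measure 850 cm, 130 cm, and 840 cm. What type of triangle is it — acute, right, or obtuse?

right

Compare the square of the longest side to the sum of squares of the other two: 130² + 840² = 722500 = 850².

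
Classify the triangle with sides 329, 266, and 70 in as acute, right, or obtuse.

Compare the square of the longest side to the sum of squares of the other two: 70² + 266² = 75656 < 108241 = 329².

obtuse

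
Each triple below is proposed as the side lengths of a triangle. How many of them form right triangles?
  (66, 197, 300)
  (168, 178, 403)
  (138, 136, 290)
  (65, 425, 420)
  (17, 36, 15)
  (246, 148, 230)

1

(66,197,300): 66+197 ≤ 300, not a triangle
(168,178,403): 168+178 ≤ 403, not a triangle
(138,136,290): 136+138 ≤ 290, not a triangle
(65,425,420): 65²+420² = 180625 = 425² → right
(17,36,15): 15+17 ≤ 36, not a triangle
(246,148,230): 148²+230² = 74804 > 60516 = 246² → acute
1 of the 6 is right.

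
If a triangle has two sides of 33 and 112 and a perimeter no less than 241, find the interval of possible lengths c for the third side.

Triangle inequality alone gives 79 < c < 145.
The perimeter condition gives c ≥ 241 − 33 − 112 = 96.
Intersecting the two: 96 ≤ c < 145.

96 ≤ c < 145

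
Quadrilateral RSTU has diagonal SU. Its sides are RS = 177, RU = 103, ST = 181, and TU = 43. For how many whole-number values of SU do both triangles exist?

From triangle RSU: 74 < SU < 280.
From triangle TSU: 138 < SU < 224.
Intersection: 138 < SU < 224, so integers 139 through 223: 85 values.

85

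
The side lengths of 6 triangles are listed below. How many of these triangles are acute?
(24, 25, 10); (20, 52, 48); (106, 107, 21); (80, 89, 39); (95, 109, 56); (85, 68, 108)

4

(24,25,10): 10²+24² = 676 > 625 = 25² → acute
(20,52,48): 20²+48² = 2704 = 52² → right
(106,107,21): 21²+106² = 11677 > 11449 = 107² → acute
(80,89,39): 39²+80² = 7921 = 89² → right
(95,109,56): 56²+95² = 12161 > 11881 = 109² → acute
(85,68,108): 68²+85² = 11849 > 11664 = 108² → acute
4 of the 6 are acute.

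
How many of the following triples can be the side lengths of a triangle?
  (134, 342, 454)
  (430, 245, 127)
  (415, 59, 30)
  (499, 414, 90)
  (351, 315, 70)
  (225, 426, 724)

3

(134,342,454): 134+342 > 454 → valid
(127,245,430): 127+245 ≤ 430 → not valid
(30,59,415): 30+59 ≤ 415 → not valid
(90,414,499): 90+414 > 499 → valid
(70,315,351): 70+315 > 351 → valid
(225,426,724): 225+426 ≤ 724 → not valid
3 of the 6 triples form a triangle.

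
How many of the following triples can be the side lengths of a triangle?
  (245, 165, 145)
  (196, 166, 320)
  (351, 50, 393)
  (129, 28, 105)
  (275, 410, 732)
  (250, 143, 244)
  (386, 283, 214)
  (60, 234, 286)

7

(145,165,245): 145+165 > 245 → valid
(166,196,320): 166+196 > 320 → valid
(50,351,393): 50+351 > 393 → valid
(28,105,129): 28+105 > 129 → valid
(275,410,732): 275+410 ≤ 732 → not valid
(143,244,250): 143+244 > 250 → valid
(214,283,386): 214+283 > 386 → valid
(60,234,286): 60+234 > 286 → valid
7 of the 8 triples form a triangle.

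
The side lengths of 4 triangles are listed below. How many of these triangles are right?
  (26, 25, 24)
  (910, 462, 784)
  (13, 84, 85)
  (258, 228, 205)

(26,25,24): 24²+25² = 1201 > 676 = 26² → acute
(910,462,784): 462²+784² = 828100 = 910² → right
(13,84,85): 13²+84² = 7225 = 85² → right
(258,228,205): 205²+228² = 94009 > 66564 = 258² → acute
2 of the 4 are right.

2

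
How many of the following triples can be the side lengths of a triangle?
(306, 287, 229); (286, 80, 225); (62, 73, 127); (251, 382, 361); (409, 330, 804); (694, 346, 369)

5

(229,287,306): 229+287 > 306 → valid
(80,225,286): 80+225 > 286 → valid
(62,73,127): 62+73 > 127 → valid
(251,361,382): 251+361 > 382 → valid
(330,409,804): 330+409 ≤ 804 → not valid
(346,369,694): 346+369 > 694 → valid
5 of the 6 triples form a triangle.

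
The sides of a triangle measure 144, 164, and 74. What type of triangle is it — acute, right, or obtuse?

Compare the square of the longest side to the sum of squares of the other two: 74² + 144² = 26212 < 26896 = 164².

obtuse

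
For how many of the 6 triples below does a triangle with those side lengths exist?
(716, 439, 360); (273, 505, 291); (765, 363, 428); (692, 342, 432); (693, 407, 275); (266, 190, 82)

5

(360,439,716): 360+439 > 716 → valid
(273,291,505): 273+291 > 505 → valid
(363,428,765): 363+428 > 765 → valid
(342,432,692): 342+432 > 692 → valid
(275,407,693): 275+407 ≤ 693 → not valid
(82,190,266): 82+190 > 266 → valid
5 of the 6 triples form a triangle.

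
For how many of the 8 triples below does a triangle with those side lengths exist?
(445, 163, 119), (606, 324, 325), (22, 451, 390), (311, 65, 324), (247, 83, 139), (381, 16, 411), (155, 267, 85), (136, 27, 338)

(119,163,445): 119+163 ≤ 445 → not valid
(324,325,606): 324+325 > 606 → valid
(22,390,451): 22+390 ≤ 451 → not valid
(65,311,324): 65+311 > 324 → valid
(83,139,247): 83+139 ≤ 247 → not valid
(16,381,411): 16+381 ≤ 411 → not valid
(85,155,267): 85+155 ≤ 267 → not valid
(27,136,338): 27+136 ≤ 338 → not valid
2 of the 8 triples form a triangle.

2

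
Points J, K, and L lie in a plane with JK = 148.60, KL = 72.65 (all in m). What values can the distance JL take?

75.95 ≤ JL ≤ 221.25 m

By the triangle inequality, |148.60 − 72.65| ≤ JL ≤ 148.60 + 72.65.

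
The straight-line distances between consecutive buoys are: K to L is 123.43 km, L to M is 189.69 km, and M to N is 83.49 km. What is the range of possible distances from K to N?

The maximum is all hops collinear in one direction: 123.43 + 189.69 + 83.49 = 396.61.
The longest hop is 189.69; the others sum to 206.92. Since 189.69 ≤ 206.92, the path can fold back on itself completely, so the minimum distance is 0.

0 ≤ KN ≤ 396.61 km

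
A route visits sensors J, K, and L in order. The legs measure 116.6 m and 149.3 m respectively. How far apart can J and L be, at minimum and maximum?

32.7 ≤ JL ≤ 265.9 m

By the triangle inequality, |116.6 − 149.3| ≤ JL ≤ 116.6 + 149.3.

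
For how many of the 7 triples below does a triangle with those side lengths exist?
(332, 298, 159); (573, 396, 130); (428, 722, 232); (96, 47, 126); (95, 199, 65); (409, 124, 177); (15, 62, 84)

(159,298,332): 159+298 > 332 → valid
(130,396,573): 130+396 ≤ 573 → not valid
(232,428,722): 232+428 ≤ 722 → not valid
(47,96,126): 47+96 > 126 → valid
(65,95,199): 65+95 ≤ 199 → not valid
(124,177,409): 124+177 ≤ 409 → not valid
(15,62,84): 15+62 ≤ 84 → not valid
2 of the 7 triples form a triangle.

2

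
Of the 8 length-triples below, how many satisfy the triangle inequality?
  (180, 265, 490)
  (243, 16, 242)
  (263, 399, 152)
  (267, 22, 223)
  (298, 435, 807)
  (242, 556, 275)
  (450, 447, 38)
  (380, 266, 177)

(180,265,490): 180+265 ≤ 490 → not valid
(16,242,243): 16+242 > 243 → valid
(152,263,399): 152+263 > 399 → valid
(22,223,267): 22+223 ≤ 267 → not valid
(298,435,807): 298+435 ≤ 807 → not valid
(242,275,556): 242+275 ≤ 556 → not valid
(38,447,450): 38+447 > 450 → valid
(177,266,380): 177+266 > 380 → valid
4 of the 8 triples form a triangle.

4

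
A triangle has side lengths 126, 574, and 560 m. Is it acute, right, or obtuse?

right

Compare the square of the longest side to the sum of squares of the other two: 126² + 560² = 329476 = 574².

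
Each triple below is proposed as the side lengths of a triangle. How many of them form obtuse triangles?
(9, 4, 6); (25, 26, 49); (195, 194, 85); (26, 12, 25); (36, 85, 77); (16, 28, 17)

3

(9,4,6): 4²+6² = 52 < 81 = 9² → obtuse
(25,26,49): 25²+26² = 1301 < 2401 = 49² → obtuse
(195,194,85): 85²+194² = 44861 > 38025 = 195² → acute
(26,12,25): 12²+25² = 769 > 676 = 26² → acute
(36,85,77): 36²+77² = 7225 = 85² → right
(16,28,17): 16²+17² = 545 < 784 = 28² → obtuse
3 of the 6 are obtuse.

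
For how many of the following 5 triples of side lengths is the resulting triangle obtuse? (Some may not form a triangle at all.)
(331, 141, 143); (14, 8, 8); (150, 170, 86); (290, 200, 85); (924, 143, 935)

(331,141,143): 141+143 ≤ 331, not a triangle
(14,8,8): 8²+8² = 128 < 196 = 14² → obtuse
(150,170,86): 86²+150² = 29896 > 28900 = 170² → acute
(290,200,85): 85+200 ≤ 290, not a triangle
(924,143,935): 143²+924² = 874225 = 935² → right
1 of the 5 is obtuse.

1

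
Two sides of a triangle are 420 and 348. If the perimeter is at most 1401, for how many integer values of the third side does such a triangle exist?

561

Triangle inequality: 72 < x < 768. Perimeter ≤ 1401 gives x ≤ 1401 − 420 − 348 = 633.
So 72 < x ≤ 633; integers 73 through 633: 561 values.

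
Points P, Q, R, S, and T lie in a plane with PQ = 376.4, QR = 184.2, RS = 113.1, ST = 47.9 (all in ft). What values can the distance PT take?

The maximum is all hops collinear in one direction: 376.4 + 184.2 + 113.1 + 47.9 = 721.6.
The longest hop is 376.4; the others sum to 345.2. Folding the others back against it leaves at least 376.4 − 345.2 = 31.2.

31.2 ≤ PT ≤ 721.6 ft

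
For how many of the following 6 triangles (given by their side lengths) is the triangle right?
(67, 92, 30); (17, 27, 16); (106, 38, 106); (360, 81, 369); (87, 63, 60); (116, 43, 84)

(67,92,30): 30²+67² = 5389 < 8464 = 92² → obtuse
(17,27,16): 16²+17² = 545 < 729 = 27² → obtuse
(106,38,106): 38²+106² = 12680 > 11236 = 106² → acute
(360,81,369): 81²+360² = 136161 = 369² → right
(87,63,60): 60²+63² = 7569 = 87² → right
(116,43,84): 43²+84² = 8905 < 13456 = 116² → obtuse
2 of the 6 are right.

2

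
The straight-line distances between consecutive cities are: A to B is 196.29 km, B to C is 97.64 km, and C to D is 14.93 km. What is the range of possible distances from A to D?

83.72 ≤ AD ≤ 308.86 km

The maximum is all hops collinear in one direction: 196.29 + 97.64 + 14.93 = 308.86.
The longest hop is 196.29; the others sum to 112.57. Folding the others back against it leaves at least 196.29 − 112.57 = 83.72.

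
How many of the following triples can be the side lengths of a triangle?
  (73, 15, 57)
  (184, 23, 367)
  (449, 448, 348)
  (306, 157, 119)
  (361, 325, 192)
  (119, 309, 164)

2

(15,57,73): 15+57 ≤ 73 → not valid
(23,184,367): 23+184 ≤ 367 → not valid
(348,448,449): 348+448 > 449 → valid
(119,157,306): 119+157 ≤ 306 → not valid
(192,325,361): 192+325 > 361 → valid
(119,164,309): 119+164 ≤ 309 → not valid
2 of the 6 triples form a triangle.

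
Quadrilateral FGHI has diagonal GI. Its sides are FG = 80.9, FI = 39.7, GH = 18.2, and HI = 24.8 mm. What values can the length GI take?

41.2 < GI < 43.0

From triangle FGI: |80.9 − 39.7| < GI < 80.9 + 39.7, i.e. 41.2 < GI < 120.6.
From triangle HGI: 6.6 < GI < 43.0.
Both must hold, so GI lies in the intersection.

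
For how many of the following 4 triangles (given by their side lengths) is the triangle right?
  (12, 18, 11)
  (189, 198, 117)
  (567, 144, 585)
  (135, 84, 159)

2

(12,18,11): 11²+12² = 265 < 324 = 18² → obtuse
(189,198,117): 117²+189² = 49410 > 39204 = 198² → acute
(567,144,585): 144²+567² = 342225 = 585² → right
(135,84,159): 84²+135² = 25281 = 159² → right
2 of the 4 are right.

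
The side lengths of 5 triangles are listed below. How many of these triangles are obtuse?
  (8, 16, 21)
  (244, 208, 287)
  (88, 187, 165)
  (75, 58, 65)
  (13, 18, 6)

2

(8,16,21): 8²+16² = 320 < 441 = 21² → obtuse
(244,208,287): 208²+244² = 102800 > 82369 = 287² → acute
(88,187,165): 88²+165² = 34969 = 187² → right
(75,58,65): 58²+65² = 7589 > 5625 = 75² → acute
(13,18,6): 6²+13² = 205 < 324 = 18² → obtuse
2 of the 5 are obtuse.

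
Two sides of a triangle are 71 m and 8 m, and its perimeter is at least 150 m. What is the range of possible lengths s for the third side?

Triangle inequality alone gives 63 < s < 79.
The perimeter condition gives s ≥ 150 − 71 − 8 = 71.
Intersecting the two: 71 ≤ s < 79.

71 ≤ s < 79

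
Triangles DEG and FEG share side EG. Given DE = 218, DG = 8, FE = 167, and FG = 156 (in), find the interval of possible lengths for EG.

210 < EG < 226

From triangle DEG: |218 − 8| < EG < 218 + 8, i.e. 210 < EG < 226.
From triangle FEG: 11 < EG < 323.
Both must hold, so EG lies in the intersection.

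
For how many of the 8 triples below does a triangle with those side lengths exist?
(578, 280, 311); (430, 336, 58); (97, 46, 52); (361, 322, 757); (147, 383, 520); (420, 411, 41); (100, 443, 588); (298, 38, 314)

5

(280,311,578): 280+311 > 578 → valid
(58,336,430): 58+336 ≤ 430 → not valid
(46,52,97): 46+52 > 97 → valid
(322,361,757): 322+361 ≤ 757 → not valid
(147,383,520): 147+383 > 520 → valid
(41,411,420): 41+411 > 420 → valid
(100,443,588): 100+443 ≤ 588 → not valid
(38,298,314): 38+298 > 314 → valid
5 of the 8 triples form a triangle.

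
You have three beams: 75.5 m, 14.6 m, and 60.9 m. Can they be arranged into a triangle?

No

The two shorter sides sum to 75.5, exactly equal to the longest side 75.5.
That gives only a degenerate (flat) triangle — the inequality must be strict.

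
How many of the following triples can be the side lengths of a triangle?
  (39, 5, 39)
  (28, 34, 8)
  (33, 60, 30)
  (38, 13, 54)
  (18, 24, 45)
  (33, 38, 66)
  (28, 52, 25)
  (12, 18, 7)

6

(5,39,39): 5+39 > 39 → valid
(8,28,34): 8+28 > 34 → valid
(30,33,60): 30+33 > 60 → valid
(13,38,54): 13+38 ≤ 54 → not valid
(18,24,45): 18+24 ≤ 45 → not valid
(33,38,66): 33+38 > 66 → valid
(25,28,52): 25+28 > 52 → valid
(7,12,18): 7+12 > 18 → valid
6 of the 8 triples form a triangle.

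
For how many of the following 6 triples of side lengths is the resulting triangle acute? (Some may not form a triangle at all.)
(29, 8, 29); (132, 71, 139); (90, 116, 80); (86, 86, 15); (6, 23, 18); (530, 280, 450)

4

(29,8,29): 8²+29² = 905 > 841 = 29² → acute
(132,71,139): 71²+132² = 22465 > 19321 = 139² → acute
(90,116,80): 80²+90² = 14500 > 13456 = 116² → acute
(86,86,15): 15²+86² = 7621 > 7396 = 86² → acute
(6,23,18): 6²+18² = 360 < 529 = 23² → obtuse
(530,280,450): 280²+450² = 280900 = 530² → right
4 of the 6 are acute.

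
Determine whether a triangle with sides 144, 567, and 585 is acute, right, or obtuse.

Compare the square of the longest side to the sum of squares of the other two: 144² + 567² = 342225 = 585².

right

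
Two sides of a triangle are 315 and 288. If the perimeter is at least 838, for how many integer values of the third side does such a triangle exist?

Triangle inequality: 27 < x < 603. Perimeter ≥ 838 gives x ≥ 838 − 315 − 288 = 235.
So 235 ≤ x < 603; integers 235 through 602: 368 values.

368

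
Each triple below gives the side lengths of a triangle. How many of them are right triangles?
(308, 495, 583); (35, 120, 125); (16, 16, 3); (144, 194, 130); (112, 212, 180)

(308,495,583): 308²+495² = 339889 = 583² → right
(35,120,125): 35²+120² = 15625 = 125² → right
(16,16,3): 3²+16² = 265 > 256 = 16² → acute
(144,194,130): 130²+144² = 37636 = 194² → right
(112,212,180): 112²+180² = 44944 = 212² → right
4 of the 5 are right.

4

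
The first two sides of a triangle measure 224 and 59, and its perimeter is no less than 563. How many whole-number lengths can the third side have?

3

Triangle inequality: 165 < x < 283. Perimeter ≥ 563 gives x ≥ 563 − 224 − 59 = 280.
So 280 ≤ x < 283; integers 280 through 282: 3 values.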